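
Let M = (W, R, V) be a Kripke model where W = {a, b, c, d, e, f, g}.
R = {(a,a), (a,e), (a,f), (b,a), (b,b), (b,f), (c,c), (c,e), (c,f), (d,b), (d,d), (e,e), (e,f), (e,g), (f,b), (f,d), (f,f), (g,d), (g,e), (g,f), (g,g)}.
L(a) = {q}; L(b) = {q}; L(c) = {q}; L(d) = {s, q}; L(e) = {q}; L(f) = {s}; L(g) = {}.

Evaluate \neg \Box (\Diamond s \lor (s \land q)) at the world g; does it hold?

Recall that \Box ψ holds at a world iff ψ holds at every accessible world, and \Diamond ψ holds iff ψ holds at some accessible world.
At g: \Box (\Diamond s \lor (s \land q)) is true, so \neg \Box (\Diamond s \lor (s \land q)) is false.
  At g: \Box (\Diamond s \lor (s \land q)) requires \Diamond s \lor (s \land q) at every successor {d, e, f, g}.
    At d: \Diamond s \lor (s \land q) is true.
    At e: \Diamond s \lor (s \land q) is true.
    At f: \Diamond s \lor (s \land q) is true.
    At g: \Diamond s \lor (s \land q) is true.
  So \Box (\Diamond s \lor (s \land q)) is true at g.

No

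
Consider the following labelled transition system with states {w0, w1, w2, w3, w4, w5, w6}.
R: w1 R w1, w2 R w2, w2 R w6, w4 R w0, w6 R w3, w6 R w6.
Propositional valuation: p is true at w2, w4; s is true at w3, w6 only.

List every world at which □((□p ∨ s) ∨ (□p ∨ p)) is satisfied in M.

Recall that □ψ holds at a world iff ψ holds at every accessible world, and ◇ψ holds iff ψ holds at some accessible world.
Let φ = □((□p ∨ s) ∨ (□p ∨ p)). Evaluate φ at each world:
  w0 (successors ∅): φ is true.
  w1 (successors {w1}): φ is false.
  w2 (successors {w2, w6}): φ is true.
  w3 (successors ∅): φ is true.
  w4 (successors {w0}): φ is true.
  w5 (successors ∅): φ is true.
  w6 (successors {w3, w6}): φ is true.
For instance, at w6:
  At w6: □((□p ∨ s) ∨ (□p ∨ p)) requires (□p ∨ s) ∨ (□p ∨ p) at every successor {w3, w6}.
      At w3: □p ∨ s is true, □p ∨ p is true, so (□p ∨ s) ∨ (□p ∨ p) is true.
      At w6: □p ∨ s is true, □p ∨ p is false, so (□p ∨ s) ∨ (□p ∨ p) is true.
  So □((□p ∨ s) ∨ (□p ∨ p)) is true at w6.
Satisfying worlds: {w0, w2, w3, w4, w5, w6}

w0, w2, w3, w4, w5, w6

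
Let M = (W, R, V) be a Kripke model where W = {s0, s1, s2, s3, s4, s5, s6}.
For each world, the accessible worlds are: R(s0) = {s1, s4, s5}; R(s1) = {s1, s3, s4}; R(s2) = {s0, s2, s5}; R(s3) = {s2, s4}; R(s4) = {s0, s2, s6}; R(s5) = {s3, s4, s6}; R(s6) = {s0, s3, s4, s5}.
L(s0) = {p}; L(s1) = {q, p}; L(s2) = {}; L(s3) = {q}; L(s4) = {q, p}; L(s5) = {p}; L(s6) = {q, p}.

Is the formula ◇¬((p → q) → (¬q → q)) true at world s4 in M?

Yes

Recall that ◇ψ holds at a world iff ψ holds at some accessible world.
At s4: ◇¬((p → q) → (¬q → q)) requires ¬((p → q) → (¬q → q)) at some successor in {s0, s2, s6}.
  ¬((p → q) → (¬q → q)) holds at s2, so ◇¬((p → q) → (¬q → q)) is true at s4.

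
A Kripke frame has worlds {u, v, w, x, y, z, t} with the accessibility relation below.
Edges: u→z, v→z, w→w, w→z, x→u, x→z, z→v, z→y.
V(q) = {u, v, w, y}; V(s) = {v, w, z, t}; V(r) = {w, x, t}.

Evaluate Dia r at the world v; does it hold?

No

Recall that Dia ψ holds at a world iff ψ holds at some accessible world.
At v: Dia r requires r at some successor in {z}.
  At z: r is false.
So Dia r is false at v.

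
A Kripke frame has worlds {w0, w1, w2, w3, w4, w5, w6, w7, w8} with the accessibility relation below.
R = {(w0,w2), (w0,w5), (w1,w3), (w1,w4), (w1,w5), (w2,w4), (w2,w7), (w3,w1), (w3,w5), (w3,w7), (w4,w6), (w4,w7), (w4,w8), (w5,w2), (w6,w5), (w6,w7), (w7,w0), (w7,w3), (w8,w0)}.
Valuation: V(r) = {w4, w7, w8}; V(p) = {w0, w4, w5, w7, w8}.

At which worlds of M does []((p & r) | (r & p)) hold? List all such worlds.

Recall that []ψ holds at a world iff ψ holds at every accessible world, and <>ψ holds iff ψ holds at some accessible world.
Let φ = []((p & r) | (r & p)). Evaluate φ at each world:
  w0 (successors {w2, w5}): φ is false.
  w1 (successors {w3, w4, w5}): φ is false.
  w2 (successors {w4, w7}): φ is true.
  w3 (successors {w1, w5, w7}): φ is false.
  w4 (successors {w6, w7, w8}): φ is false.
  w5 (successors {w2}): φ is false.
  w6 (successors {w5, w7}): φ is false.
  w7 (successors {w0, w3}): φ is false.
  w8 (successors {w0}): φ is false.
For instance, at w7:
  At w7: []((p & r) | (r & p)) requires (p & r) | (r & p) at every successor {w0, w3}.
    (p & r) | (r & p) fails at w0, so []((p & r) | (r & p)) is false at w7.
Satisfying worlds: {w2}

w2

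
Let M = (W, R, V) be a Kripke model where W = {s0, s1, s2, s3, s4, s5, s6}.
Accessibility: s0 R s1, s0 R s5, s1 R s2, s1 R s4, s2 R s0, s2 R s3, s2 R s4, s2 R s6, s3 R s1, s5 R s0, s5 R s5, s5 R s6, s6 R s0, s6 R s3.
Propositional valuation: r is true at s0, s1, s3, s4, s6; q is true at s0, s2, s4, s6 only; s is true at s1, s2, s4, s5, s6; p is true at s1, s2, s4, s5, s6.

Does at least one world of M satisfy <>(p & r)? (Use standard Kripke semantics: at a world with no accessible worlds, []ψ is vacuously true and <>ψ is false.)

Recall that <>ψ holds at a world iff ψ holds at some accessible world.
Let φ = <>(p & r). Evaluate φ at each world:
  s0 (successors {s1, s5}): φ is true.
  s1 (successors {s2, s4}): φ is true.
  s2 (successors {s0, s3, s4, s6}): φ is true.
  s3 (successors {s1}): φ is true.
  s4 (successors ∅): φ is false.
  s5 (successors {s0, s5, s6}): φ is true.
  s6 (successors {s0, s3}): φ is false.
Detail at s0 (witness):
  At s0: <>(p & r) requires p & r at some successor in {s1, s5}.
    p & r holds at s1, so <>(p & r) is true at s0.

Yes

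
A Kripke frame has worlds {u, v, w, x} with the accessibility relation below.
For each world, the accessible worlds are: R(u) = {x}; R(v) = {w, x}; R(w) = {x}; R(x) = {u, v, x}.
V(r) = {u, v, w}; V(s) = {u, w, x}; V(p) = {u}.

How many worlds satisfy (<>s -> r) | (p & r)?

Let φ = (<>s -> r) | (p & r). Evaluate φ at each world:
  u (successors {x}): φ is true.
  v (successors {w, x}): φ is true.
  w (successors {x}): φ is true.
  x (successors {u, v, x}): φ is false.
For instance, at x:
  At x: <>s -> r is false, p & r is false, so (<>s -> r) | (p & r) is false.
    At x: <>s is true, r is false, so <>s -> r is false.
      At x: <>s requires s at some successor in {u, v, x}.
        s holds at u, so <>s is true at x.
Satisfying worlds: {u, v, w}

3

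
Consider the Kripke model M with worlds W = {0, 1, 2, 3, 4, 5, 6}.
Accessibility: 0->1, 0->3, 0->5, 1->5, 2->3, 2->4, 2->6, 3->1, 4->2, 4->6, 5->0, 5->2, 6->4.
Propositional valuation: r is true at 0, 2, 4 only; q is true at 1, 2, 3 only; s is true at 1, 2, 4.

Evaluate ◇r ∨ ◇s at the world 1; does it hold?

At 1: ◇r is false, ◇s is false, so ◇r ∨ ◇s is false.
  At 1: ◇r requires r at some successor in {5}.
    At 5: r is false.
  So ◇r is false at 1.
  At 1: ◇s requires s at some successor in {5}.
    At 5: s is false.
  So ◇s is false at 1.

No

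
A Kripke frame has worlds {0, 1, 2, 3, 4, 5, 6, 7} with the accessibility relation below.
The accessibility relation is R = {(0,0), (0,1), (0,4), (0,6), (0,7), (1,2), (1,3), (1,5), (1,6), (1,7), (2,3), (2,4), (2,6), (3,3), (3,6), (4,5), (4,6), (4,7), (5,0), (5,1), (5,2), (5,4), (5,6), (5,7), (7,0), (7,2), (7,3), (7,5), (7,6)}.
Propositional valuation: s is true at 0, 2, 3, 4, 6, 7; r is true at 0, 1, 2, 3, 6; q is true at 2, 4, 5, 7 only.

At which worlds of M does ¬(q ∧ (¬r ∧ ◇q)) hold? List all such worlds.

0, 1, 2, 3, 6

Recall that ◇ψ holds at a world iff ψ holds at some accessible world.
Let φ = ¬(q ∧ (¬r ∧ ◇q)). Evaluate φ at each world:
  0 (successors {0, 1, 4, 6, 7}): φ is true.
  1 (successors {2, 3, 5, 6, 7}): φ is true.
  2 (successors {3, 4, 6}): φ is true.
  3 (successors {3, 6}): φ is true.
  4 (successors {5, 6, 7}): φ is false.
  5 (successors {0, 1, 2, 4, 6, 7}): φ is false.
  6 (successors ∅): φ is true.
  7 (successors {0, 2, 3, 5, 6}): φ is false.
For instance, at 7:
  At 7: q ∧ (¬r ∧ ◇q) is true, so ¬(q ∧ (¬r ∧ ◇q)) is false.
    At 7: q is true, ¬r ∧ ◇q is true, so q ∧ (¬r ∧ ◇q) is true.
      At 7: ¬r is true, ◇q is true, so ¬r ∧ ◇q is true.
Satisfying worlds: {0, 1, 2, 3, 6}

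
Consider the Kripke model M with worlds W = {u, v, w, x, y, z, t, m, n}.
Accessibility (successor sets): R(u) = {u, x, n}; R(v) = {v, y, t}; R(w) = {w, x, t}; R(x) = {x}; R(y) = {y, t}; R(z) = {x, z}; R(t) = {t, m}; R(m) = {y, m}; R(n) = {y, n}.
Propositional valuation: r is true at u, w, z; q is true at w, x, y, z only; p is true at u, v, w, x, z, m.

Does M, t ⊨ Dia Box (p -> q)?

At t: Dia Box (p -> q) requires Box (p -> q) at some successor in {t, m}.
  At t: Box (p -> q) is false.
  At m: Box (p -> q) is false.
So Dia Box (p -> q) is false at t.

No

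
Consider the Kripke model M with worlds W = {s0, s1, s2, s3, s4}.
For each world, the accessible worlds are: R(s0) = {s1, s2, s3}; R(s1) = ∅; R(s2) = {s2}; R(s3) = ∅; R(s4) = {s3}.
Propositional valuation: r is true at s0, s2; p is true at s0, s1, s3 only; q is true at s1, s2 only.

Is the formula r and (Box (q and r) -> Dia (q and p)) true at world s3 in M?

At s3: r is false, Box (q and r) -> Dia (q and p) is false, so r and (Box (q and r) -> Dia (q and p)) is false.
  At s3: Box (q and r) is true, Dia (q and p) is false, so Box (q and r) -> Dia (q and p) is false.
    At s3: no accessible worlds, so Box (q and r) holds vacuously.
    At s3: no accessible worlds, so Dia (q and p) is false.

No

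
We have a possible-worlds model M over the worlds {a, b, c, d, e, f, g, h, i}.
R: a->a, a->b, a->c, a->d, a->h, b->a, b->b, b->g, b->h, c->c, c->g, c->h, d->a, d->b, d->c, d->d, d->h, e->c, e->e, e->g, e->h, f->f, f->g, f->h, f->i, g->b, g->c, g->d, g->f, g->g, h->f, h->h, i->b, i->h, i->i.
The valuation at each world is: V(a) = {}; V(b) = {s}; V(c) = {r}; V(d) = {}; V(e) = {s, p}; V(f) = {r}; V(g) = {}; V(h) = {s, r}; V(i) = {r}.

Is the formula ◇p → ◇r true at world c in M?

At c: ◇p is false, ◇r is true, so ◇p → ◇r is true.
  At c: ◇p requires p at some successor in {c, g, h}.
    At c: p is false.
    At g: p is false.
    At h: p is false.
  So ◇p is false at c.
  At c: ◇r requires r at some successor in {c, g, h}.
    r holds at c, so ◇r is true at c.

Yes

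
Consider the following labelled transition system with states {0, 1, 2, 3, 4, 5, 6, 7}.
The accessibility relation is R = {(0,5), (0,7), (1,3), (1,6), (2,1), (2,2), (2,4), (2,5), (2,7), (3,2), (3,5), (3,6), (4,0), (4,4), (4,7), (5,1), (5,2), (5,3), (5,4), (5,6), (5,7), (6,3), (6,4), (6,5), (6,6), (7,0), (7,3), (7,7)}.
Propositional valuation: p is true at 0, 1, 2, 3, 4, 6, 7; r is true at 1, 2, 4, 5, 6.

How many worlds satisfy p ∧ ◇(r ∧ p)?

5

Recall that ◇ψ holds at a world iff ψ holds at some accessible world.
Let φ = p ∧ ◇(r ∧ p). Evaluate φ at each world:
  0 (successors {5, 7}): φ is false.
  1 (successors {3, 6}): φ is true.
  2 (successors {1, 2, 4, 5, 7}): φ is true.
  3 (successors {2, 5, 6}): φ is true.
  4 (successors {0, 4, 7}): φ is true.
  5 (successors {1, 2, 3, 4, 6, 7}): φ is false.
  6 (successors {3, 4, 5, 6}): φ is true.
  7 (successors {0, 3, 7}): φ is false.
For instance, at 0:
  At 0: p is true, ◇(r ∧ p) is false, so p ∧ ◇(r ∧ p) is false.
    At 0: ◇(r ∧ p) requires r ∧ p at some successor in {5, 7}.
      At 5: r ∧ p is false.
      At 7: r ∧ p is false.
    So ◇(r ∧ p) is false at 0.
Satisfying worlds: {1, 2, 3, 4, 6}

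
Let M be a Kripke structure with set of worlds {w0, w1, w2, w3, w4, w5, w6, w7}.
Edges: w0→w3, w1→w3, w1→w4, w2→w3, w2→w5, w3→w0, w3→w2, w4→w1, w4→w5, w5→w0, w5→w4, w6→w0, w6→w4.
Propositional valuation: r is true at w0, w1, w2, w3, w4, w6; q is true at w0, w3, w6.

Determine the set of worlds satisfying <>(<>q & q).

Let φ = <>(<>q & q). Evaluate φ at each world:
  w0 (successors {w3}): φ is true.
  w1 (successors {w3, w4}): φ is true.
  w2 (successors {w3, w5}): φ is true.
  w3 (successors {w0, w2}): φ is true.
  w4 (successors {w1, w5}): φ is false.
  w5 (successors {w0, w4}): φ is true.
  w6 (successors {w0, w4}): φ is true.
  w7 (successors ∅): φ is false.
For instance, at w2:
  At w2: <>(<>q & q) requires <>q & q at some successor in {w3, w5}.
    <>q & q holds at w3, so <>(<>q & q) is true at w2.
      At w3: <>q is true, q is true, so <>q & q is true.
Satisfying worlds: {w0, w1, w2, w3, w5, w6}

w0, w1, w2, w3, w5, w6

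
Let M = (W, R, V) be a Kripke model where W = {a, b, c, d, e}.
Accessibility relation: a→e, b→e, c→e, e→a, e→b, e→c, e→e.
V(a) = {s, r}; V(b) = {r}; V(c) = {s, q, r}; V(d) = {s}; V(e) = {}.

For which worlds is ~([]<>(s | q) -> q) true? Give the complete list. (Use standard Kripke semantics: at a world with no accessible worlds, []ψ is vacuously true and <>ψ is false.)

a, b, d

Let φ = ~([]<>(s | q) -> q). Evaluate φ at each world:
  a (successors {e}): φ is true.
  b (successors {e}): φ is true.
  c (successors {e}): φ is false.
  d (successors ∅): φ is true.
  e (successors {a, b, c, e}): φ is false.
For instance, at a:
  At a: []<>(s | q) -> q is false, so ~([]<>(s | q) -> q) is true.
    At a: []<>(s | q) is true, q is false, so []<>(s | q) -> q is false.
      At a: []<>(s | q) requires <>(s | q) at every successor {e}.
        At e: <>(s | q) is true.
      So []<>(s | q) is true at a.
Satisfying worlds: {a, b, d}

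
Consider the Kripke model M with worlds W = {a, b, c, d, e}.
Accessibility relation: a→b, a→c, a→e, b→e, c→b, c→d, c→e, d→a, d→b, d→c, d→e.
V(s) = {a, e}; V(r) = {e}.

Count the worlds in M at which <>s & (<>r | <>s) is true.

Let φ = <>s & (<>r | <>s). Evaluate φ at each world:
  a (successors {b, c, e}): φ is true.
  b (successors {e}): φ is true.
  c (successors {b, d, e}): φ is true.
  d (successors {a, b, c, e}): φ is true.
  e (successors ∅): φ is false.
For instance, at a:
  At a: <>s is true, <>r | <>s is true, so <>s & (<>r | <>s) is true.
    At a: <>s requires s at some successor in {b, c, e}.
      s holds at e, so <>s is true at a.
    At a: <>r is true, <>s is true, so <>r | <>s is true.
      At a: <>r requires r at some successor in {b, c, e}.
        r holds at e, so <>r is true at a.
      At a: <>s requires s at some successor in {b, c, e}.
        s holds at e, so <>s is true at a.
Satisfying worlds: {a, b, c, d}

4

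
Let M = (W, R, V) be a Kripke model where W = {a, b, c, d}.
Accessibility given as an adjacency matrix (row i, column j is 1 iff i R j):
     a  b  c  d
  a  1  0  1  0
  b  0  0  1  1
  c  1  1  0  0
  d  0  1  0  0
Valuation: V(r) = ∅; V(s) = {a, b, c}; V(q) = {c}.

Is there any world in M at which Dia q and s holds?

Yes

Recall that Dia ψ holds at a world iff ψ holds at some accessible world.
Let φ = Dia q and s. Evaluate φ at each world:
  a (successors {a, c}): φ is true.
  b (successors {c, d}): φ is true.
  c (successors {a, b}): φ is false.
  d (successors {b}): φ is false.
Detail at a (witness):
  At a: Dia q is true, s is true, so Dia q and s is true.
    At a: Dia q requires q at some successor in {a, c}.
      q holds at c, so Dia q is true at a.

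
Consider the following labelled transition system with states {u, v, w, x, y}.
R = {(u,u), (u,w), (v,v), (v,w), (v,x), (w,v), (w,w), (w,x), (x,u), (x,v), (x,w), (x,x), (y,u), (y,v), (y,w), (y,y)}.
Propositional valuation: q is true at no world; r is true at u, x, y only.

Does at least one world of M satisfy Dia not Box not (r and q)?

No

Let φ = Dia not Box not (r and q). Evaluate φ at each world:
  u (successors {u, w}): φ is false.
  v (successors {v, w, x}): φ is false.
  w (successors {v, w, x}): φ is false.
  x (successors {u, v, w, x}): φ is false.
  y (successors {u, v, w, y}): φ is false.
For instance, at u:
  At u: Dia not Box not (r and q) requires not Box not (r and q) at some successor in {u, w}.
    At u: not Box not (r and q) is false.
    At w: not Box not (r and q) is false.
  So Dia not Box not (r and q) is false at u.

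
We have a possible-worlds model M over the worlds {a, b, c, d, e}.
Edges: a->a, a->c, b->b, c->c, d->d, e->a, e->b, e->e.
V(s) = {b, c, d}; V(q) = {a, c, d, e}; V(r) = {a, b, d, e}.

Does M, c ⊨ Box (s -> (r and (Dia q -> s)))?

Recall that Box ψ holds at a world iff ψ holds at every accessible world, and Dia ψ holds iff ψ holds at some accessible world.
At c: Box (s -> (r and (Dia q -> s))) requires s -> (r and (Dia q -> s)) at every successor {c}.
  s -> (r and (Dia q -> s)) fails at c, so Box (s -> (r and (Dia q -> s))) is false at c.
    At c: s is true, r and (Dia q -> s) is false, so s -> (r and (Dia q -> s)) is false.
      At c: r is false, Dia q -> s is true, so r and (Dia q -> s) is false.

No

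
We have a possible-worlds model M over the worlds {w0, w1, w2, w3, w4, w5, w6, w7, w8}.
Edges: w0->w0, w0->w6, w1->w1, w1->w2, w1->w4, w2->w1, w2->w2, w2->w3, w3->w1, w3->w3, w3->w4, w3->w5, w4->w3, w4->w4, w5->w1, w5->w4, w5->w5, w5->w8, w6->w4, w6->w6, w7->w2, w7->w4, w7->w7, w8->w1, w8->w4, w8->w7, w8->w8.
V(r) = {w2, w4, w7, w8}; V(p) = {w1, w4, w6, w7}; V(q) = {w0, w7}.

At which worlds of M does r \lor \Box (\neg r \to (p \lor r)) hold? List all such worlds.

Let φ = r \lor \Box (\neg r \to (p \lor r)). Evaluate φ at each world:
  w0 (successors {w0, w6}): φ is false.
  w1 (successors {w1, w2, w4}): φ is true.
  w2 (successors {w1, w2, w3}): φ is true.
  w3 (successors {w1, w3, w4, w5}): φ is false.
  w4 (successors {w3, w4}): φ is true.
  w5 (successors {w1, w4, w5, w8}): φ is false.
  w6 (successors {w4, w6}): φ is true.
  w7 (successors {w2, w4, w7}): φ is true.
  w8 (successors {w1, w4, w7, w8}): φ is true.
For instance, at w6:
  At w6: r is false, \Box (\neg r \to (p \lor r)) is true, so r \lor \Box (\neg r \to (p \lor r)) is true.
    At w6: \Box (\neg r \to (p \lor r)) requires \neg r \to (p \lor r) at every successor {w4, w6}.
      At w4: \neg r \to (p \lor r) is true.
      At w6: \neg r \to (p \lor r) is true.
    So \Box (\neg r \to (p \lor r)) is true at w6.
Satisfying worlds: {w1, w2, w4, w6, w7, w8}

w1, w2, w4, w6, w7, w8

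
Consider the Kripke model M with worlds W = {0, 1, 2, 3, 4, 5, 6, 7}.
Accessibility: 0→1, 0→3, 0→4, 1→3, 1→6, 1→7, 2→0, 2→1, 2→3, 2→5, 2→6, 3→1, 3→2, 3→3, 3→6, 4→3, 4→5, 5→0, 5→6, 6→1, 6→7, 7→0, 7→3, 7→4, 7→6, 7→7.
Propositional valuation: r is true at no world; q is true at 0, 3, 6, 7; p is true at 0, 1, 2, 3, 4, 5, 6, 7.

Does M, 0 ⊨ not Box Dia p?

At 0: Box Dia p is true, so not Box Dia p is false.
  At 0: Box Dia p requires Dia p at every successor {1, 3, 4}.
      At 1: Dia p requires p at some successor in {3, 6, 7}.
        p holds at 3, so Dia p is true at 1.
      At 3: Dia p requires p at some successor in {1, 2, 3, 6}.
        p holds at 1, so Dia p is true at 3.
      At 4: Dia p requires p at some successor in {3, 5}.
        p holds at 3, so Dia p is true at 4.
  So Box Dia p is true at 0.

No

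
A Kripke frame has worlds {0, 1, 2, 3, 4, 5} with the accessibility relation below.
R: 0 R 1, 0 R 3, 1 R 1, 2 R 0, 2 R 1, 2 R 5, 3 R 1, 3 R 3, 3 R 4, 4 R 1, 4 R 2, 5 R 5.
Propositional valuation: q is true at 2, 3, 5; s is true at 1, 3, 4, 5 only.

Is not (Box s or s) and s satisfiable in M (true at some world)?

No

Let φ = not (Box s or s) and s. Evaluate φ at each world:
  0 (successors {1, 3}): φ is false.
  1 (successors {1}): φ is false.
  2 (successors {0, 1, 5}): φ is false.
  3 (successors {1, 3, 4}): φ is false.
  4 (successors {1, 2}): φ is false.
  5 (successors {5}): φ is false.
For instance, at 3:
  At 3: not (Box s or s) is false, s is true, so not (Box s or s) and s is false.
    At 3: Box s or s is true, so not (Box s or s) is false.
      At 3: Box s is true, s is true, so Box s or s is true.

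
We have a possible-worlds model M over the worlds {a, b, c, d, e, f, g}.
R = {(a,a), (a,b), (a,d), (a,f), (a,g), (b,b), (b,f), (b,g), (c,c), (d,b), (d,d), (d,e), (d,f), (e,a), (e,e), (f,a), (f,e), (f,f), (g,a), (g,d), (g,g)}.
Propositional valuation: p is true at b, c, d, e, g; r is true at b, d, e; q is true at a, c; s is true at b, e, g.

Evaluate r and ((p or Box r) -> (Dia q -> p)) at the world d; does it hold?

Recall that Box ψ holds at a world iff ψ holds at every accessible world, and Dia ψ holds iff ψ holds at some accessible world.
At d: r is true, (p or Box r) -> (Dia q -> p) is true, so r and ((p or Box r) -> (Dia q -> p)) is true.
  At d: p or Box r is true, Dia q -> p is true, so (p or Box r) -> (Dia q -> p) is true.
    At d: p is true, Box r is false, so p or Box r is true.
      At d: Box r requires r at every successor {b, d, e, f}.
        r fails at f, so Box r is false at d.
    At d: Dia q is false, p is true, so Dia q -> p is true.
      At d: Dia q requires q at some successor in {b, d, e, f}.
        At b: q is false.
        At d: q is false.
        At e: q is false.
        At f: q is false.
      So Dia q is false at d.

Yes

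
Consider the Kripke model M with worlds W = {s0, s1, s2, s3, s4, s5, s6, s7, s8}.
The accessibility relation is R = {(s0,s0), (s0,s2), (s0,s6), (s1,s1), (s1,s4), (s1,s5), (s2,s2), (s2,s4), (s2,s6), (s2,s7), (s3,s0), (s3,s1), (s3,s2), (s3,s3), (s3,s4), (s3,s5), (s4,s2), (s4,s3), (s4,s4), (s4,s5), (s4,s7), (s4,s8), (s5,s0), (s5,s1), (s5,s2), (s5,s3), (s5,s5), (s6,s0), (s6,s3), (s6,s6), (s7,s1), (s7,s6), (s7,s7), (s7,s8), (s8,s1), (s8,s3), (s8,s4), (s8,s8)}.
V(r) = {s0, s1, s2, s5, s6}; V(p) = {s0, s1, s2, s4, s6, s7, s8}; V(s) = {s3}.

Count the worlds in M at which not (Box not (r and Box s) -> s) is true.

8

Recall that Box ψ holds at a world iff ψ holds at every accessible world, and Dia ψ holds iff ψ holds at some accessible world.
Let φ = not (Box not (r and Box s) -> s). Evaluate φ at each world:
  s0 (successors {s0, s2, s6}): φ is true.
  s1 (successors {s1, s4, s5}): φ is true.
  s2 (successors {s2, s4, s6, s7}): φ is true.
  s3 (successors {s0, s1, s2, s3, s4, s5}): φ is false.
  s4 (successors {s2, s3, s4, s5, s7, s8}): φ is true.
  s5 (successors {s0, s1, s2, s3, s5}): φ is true.
  s6 (successors {s0, s3, s6}): φ is true.
  s7 (successors {s1, s6, s7, s8}): φ is true.
  s8 (successors {s1, s3, s4, s8}): φ is true.
For instance, at s4:
  At s4: Box not (r and Box s) -> s is false, so not (Box not (r and Box s) -> s) is true.
    At s4: Box not (r and Box s) is true, s is false, so Box not (r and Box s) -> s is false.
      At s4: Box not (r and Box s) requires not (r and Box s) at every successor {s2, s3, s4, s5, s7, s8}.
        At s2: not (r and Box s) is true.
        At s3: not (r and Box s) is true.
        At s4: not (r and Box s) is true.
        At s5: not (r and Box s) is true.
        At s7: not (r and Box s) is true.
        At s8: not (r and Box s) is true.
      So Box not (r and Box s) is true at s4.
Satisfying worlds: {s0, s1, s2, s4, s5, s6, s7, s8}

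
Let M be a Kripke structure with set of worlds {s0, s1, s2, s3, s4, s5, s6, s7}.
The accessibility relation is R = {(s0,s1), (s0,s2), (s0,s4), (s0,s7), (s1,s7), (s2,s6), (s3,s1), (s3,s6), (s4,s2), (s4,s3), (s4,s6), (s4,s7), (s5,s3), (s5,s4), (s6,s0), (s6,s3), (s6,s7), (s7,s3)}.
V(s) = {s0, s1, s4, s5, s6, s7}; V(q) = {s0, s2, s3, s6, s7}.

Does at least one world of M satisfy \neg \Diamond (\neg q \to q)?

No

Let φ = \neg \Diamond (\neg q \to q). Evaluate φ at each world:
  s0 (successors {s1, s2, s4, s7}): φ is false.
  s1 (successors {s7}): φ is false.
  s2 (successors {s6}): φ is false.
  s3 (successors {s1, s6}): φ is false.
  s4 (successors {s2, s3, s6, s7}): φ is false.
  s5 (successors {s3, s4}): φ is false.
  s6 (successors {s0, s3, s7}): φ is false.
  s7 (successors {s3}): φ is false.
For instance, at s2:
  At s2: \Diamond (\neg q \to q) is true, so \neg \Diamond (\neg q \to q) is false.
    At s2: \Diamond (\neg q \to q) requires \neg q \to q at some successor in {s6}.
      \neg q \to q holds at s6, so \Diamond (\neg q \to q) is true at s2.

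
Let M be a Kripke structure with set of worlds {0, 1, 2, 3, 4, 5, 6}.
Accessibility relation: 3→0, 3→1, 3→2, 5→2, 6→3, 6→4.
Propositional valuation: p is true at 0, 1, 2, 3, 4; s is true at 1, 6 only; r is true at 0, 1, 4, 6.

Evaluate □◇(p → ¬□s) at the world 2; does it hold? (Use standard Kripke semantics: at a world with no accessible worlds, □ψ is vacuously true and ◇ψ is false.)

Recall that □ψ holds at a world iff ψ holds at every accessible world, and ◇ψ holds iff ψ holds at some accessible world.
At 2: no accessible worlds, so □◇(p → ¬□s) holds vacuously.

Yes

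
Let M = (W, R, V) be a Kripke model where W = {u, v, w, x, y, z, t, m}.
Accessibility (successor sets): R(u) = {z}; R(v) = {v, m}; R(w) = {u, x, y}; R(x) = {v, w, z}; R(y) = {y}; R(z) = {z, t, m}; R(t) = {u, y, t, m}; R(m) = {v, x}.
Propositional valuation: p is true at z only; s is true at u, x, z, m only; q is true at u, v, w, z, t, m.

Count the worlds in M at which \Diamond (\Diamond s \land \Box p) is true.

Recall that \Box ψ holds at a world iff ψ holds at every accessible world, and \Diamond ψ holds iff ψ holds at some accessible world.
Let φ = \Diamond (\Diamond s \land \Box p). Evaluate φ at each world:
  u (successors {z}): φ is false.
  v (successors {v, m}): φ is false.
  w (successors {u, x, y}): φ is true.
  x (successors {v, w, z}): φ is false.
  y (successors {y}): φ is false.
  z (successors {z, t, m}): φ is false.
  t (successors {u, y, t, m}): φ is true.
  m (successors {v, x}): φ is false.
For instance, at y:
  At y: \Diamond (\Diamond s \land \Box p) requires \Diamond s \land \Box p at some successor in {y}.
    At y: \Diamond s \land \Box p is false.
  So \Diamond (\Diamond s \land \Box p) is false at y.
Satisfying worlds: {w, t}

2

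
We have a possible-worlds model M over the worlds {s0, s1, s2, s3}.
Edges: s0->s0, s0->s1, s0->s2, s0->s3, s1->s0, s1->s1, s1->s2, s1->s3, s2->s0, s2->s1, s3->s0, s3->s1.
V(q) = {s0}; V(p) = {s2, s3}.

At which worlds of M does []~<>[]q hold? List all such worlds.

s0, s1, s2, s3

Let φ = []~<>[]q. Evaluate φ at each world:
  s0 (successors {s0, s1, s2, s3}): φ is true.
  s1 (successors {s0, s1, s2, s3}): φ is true.
  s2 (successors {s0, s1}): φ is true.
  s3 (successors {s0, s1}): φ is true.
For instance, at s0:
  At s0: []~<>[]q requires ~<>[]q at every successor {s0, s1, s2, s3}.
    At s0: ~<>[]q is true.
    At s1: ~<>[]q is true.
    At s2: ~<>[]q is true.
    At s3: ~<>[]q is true.
  So []~<>[]q is true at s0.
Satisfying worlds: {s0, s1, s2, s3}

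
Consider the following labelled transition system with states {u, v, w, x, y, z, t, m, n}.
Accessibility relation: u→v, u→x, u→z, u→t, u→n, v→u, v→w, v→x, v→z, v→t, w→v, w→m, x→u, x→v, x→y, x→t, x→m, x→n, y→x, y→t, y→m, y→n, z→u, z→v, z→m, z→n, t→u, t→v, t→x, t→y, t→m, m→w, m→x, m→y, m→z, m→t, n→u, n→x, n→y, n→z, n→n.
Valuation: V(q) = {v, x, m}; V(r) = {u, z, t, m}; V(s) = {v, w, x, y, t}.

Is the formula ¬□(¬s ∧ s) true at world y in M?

Yes

At y: □(¬s ∧ s) is false, so ¬□(¬s ∧ s) is true.
  At y: □(¬s ∧ s) requires ¬s ∧ s at every successor {x, t, m, n}.
    ¬s ∧ s fails at x, so □(¬s ∧ s) is false at y.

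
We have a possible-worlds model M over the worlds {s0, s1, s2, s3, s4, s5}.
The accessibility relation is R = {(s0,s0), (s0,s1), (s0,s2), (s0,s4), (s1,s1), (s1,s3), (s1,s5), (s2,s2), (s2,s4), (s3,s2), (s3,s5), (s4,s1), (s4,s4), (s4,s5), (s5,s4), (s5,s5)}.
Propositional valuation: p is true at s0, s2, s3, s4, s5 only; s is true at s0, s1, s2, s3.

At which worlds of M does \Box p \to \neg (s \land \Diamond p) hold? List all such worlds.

s0, s1, s4, s5

Let φ = \Box p \to \neg (s \land \Diamond p). Evaluate φ at each world:
  s0 (successors {s0, s1, s2, s4}): φ is true.
  s1 (successors {s1, s3, s5}): φ is true.
  s2 (successors {s2, s4}): φ is false.
  s3 (successors {s2, s5}): φ is false.
  s4 (successors {s1, s4, s5}): φ is true.
  s5 (successors {s4, s5}): φ is true.
For instance, at s5:
  At s5: \Box p is true, \neg (s \land \Diamond p) is true, so \Box p \to \neg (s \land \Diamond p) is true.
    At s5: \Box p requires p at every successor {s4, s5}.
      At s4: p is true.
      At s5: p is true.
    So \Box p is true at s5.
    At s5: s \land \Diamond p is false, so \neg (s \land \Diamond p) is true.
      At s5: s is false, \Diamond p is true, so s \land \Diamond p is false.
Satisfying worlds: {s0, s1, s4, s5}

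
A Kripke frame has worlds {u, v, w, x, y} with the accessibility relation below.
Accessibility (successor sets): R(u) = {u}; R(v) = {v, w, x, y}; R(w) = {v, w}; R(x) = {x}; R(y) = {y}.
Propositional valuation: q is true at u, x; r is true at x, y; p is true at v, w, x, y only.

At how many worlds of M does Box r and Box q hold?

Let φ = Box r and Box q. Evaluate φ at each world:
  u (successors {u}): φ is false.
  v (successors {v, w, x, y}): φ is false.
  w (successors {v, w}): φ is false.
  x (successors {x}): φ is true.
  y (successors {y}): φ is false.
For instance, at u:
  At u: Box r is false, Box q is true, so Box r and Box q is false.
    At u: Box r requires r at every successor {u}.
      r fails at u, so Box r is false at u.
    At u: Box q requires q at every successor {u}.
      At u: q is true.
    So Box q is true at u.
Satisfying worlds: {x}

1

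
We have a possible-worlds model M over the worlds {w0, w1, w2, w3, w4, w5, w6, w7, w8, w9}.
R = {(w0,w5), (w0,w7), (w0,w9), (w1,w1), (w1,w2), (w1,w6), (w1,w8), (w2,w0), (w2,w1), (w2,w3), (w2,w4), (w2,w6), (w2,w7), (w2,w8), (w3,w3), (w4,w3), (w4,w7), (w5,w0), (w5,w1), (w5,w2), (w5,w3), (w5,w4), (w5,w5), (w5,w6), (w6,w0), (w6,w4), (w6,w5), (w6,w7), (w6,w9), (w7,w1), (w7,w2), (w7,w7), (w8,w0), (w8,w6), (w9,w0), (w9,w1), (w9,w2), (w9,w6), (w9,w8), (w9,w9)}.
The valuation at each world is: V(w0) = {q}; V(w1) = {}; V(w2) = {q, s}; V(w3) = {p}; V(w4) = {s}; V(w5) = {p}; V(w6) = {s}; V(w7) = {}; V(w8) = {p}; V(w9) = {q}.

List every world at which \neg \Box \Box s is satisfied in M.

w0, w1, w2, w3, w4, w5, w6, w7, w8, w9

Let φ = \neg \Box \Box s. Evaluate φ at each world:
  w0 (successors {w5, w7, w9}): φ is true.
  w1 (successors {w1, w2, w6, w8}): φ is true.
  w2 (successors {w0, w1, w3, w4, w6, w7, w8}): φ is true.
  w3 (successors {w3}): φ is true.
  w4 (successors {w3, w7}): φ is true.
  w5 (successors {w0, w1, w2, w3, w4, w5, w6}): φ is true.
  w6 (successors {w0, w4, w5, w7, w9}): φ is true.
  w7 (successors {w1, w2, w7}): φ is true.
  w8 (successors {w0, w6}): φ is true.
  w9 (successors {w0, w1, w2, w6, w8, w9}): φ is true.
For instance, at w0:
  At w0: \Box \Box s is false, so \neg \Box \Box s is true.
    At w0: \Box \Box s requires \Box s at every successor {w5, w7, w9}.
      \Box s fails at w5, so \Box \Box s is false at w0.
Satisfying worlds: {w0, w1, w2, w3, w4, w5, w6, w7, w8, w9}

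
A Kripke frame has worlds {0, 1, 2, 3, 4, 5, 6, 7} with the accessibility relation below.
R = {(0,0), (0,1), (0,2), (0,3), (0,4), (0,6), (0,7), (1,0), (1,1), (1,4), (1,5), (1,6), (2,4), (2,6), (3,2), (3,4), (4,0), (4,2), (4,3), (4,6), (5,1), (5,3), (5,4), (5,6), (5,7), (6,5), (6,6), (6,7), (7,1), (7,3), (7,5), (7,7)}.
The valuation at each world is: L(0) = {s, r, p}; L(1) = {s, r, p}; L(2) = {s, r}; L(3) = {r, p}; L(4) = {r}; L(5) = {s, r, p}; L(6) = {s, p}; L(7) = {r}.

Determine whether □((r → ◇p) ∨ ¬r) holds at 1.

Recall that □ψ holds at a world iff ψ holds at every accessible world, and ◇ψ holds iff ψ holds at some accessible world.
At 1: □((r → ◇p) ∨ ¬r) requires (r → ◇p) ∨ ¬r at every successor {0, 1, 4, 5, 6}.
  At 0: (r → ◇p) ∨ ¬r is true.
  At 1: (r → ◇p) ∨ ¬r is true.
  At 4: (r → ◇p) ∨ ¬r is true.
  At 5: (r → ◇p) ∨ ¬r is true.
  At 6: (r → ◇p) ∨ ¬r is true.
So □((r → ◇p) ∨ ¬r) is true at 1.

Yes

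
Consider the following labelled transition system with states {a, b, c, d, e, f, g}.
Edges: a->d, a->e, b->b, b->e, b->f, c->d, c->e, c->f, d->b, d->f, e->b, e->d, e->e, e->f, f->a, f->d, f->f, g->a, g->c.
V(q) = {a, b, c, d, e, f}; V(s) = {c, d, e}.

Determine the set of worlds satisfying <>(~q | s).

Let φ = <>(~q | s). Evaluate φ at each world:
  a (successors {d, e}): φ is true.
  b (successors {b, e, f}): φ is true.
  c (successors {d, e, f}): φ is true.
  d (successors {b, f}): φ is false.
  e (successors {b, d, e, f}): φ is true.
  f (successors {a, d, f}): φ is true.
  g (successors {a, c}): φ is true.
For instance, at c:
  At c: <>(~q | s) requires ~q | s at some successor in {d, e, f}.
    ~q | s holds at d, so <>(~q | s) is true at c.
Satisfying worlds: {a, b, c, e, f, g}

a, b, c, e, f, g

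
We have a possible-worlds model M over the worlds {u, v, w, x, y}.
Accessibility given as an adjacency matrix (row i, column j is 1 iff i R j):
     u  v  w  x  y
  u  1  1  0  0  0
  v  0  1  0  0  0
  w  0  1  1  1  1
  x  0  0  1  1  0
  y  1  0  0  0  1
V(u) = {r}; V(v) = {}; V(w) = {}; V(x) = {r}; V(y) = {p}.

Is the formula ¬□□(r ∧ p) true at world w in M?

Yes

At w: □□(r ∧ p) is false, so ¬□□(r ∧ p) is true.
  At w: □□(r ∧ p) requires □(r ∧ p) at every successor {v, w, x, y}.
    □(r ∧ p) fails at v, so □□(r ∧ p) is false at w.
      At v: □(r ∧ p) requires r ∧ p at every successor {v}.
        r ∧ p fails at v, so □(r ∧ p) is false at v.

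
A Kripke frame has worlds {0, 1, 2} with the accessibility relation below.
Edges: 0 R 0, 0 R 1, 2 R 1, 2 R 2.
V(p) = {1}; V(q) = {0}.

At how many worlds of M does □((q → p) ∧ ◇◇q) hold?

1

Let φ = □((q → p) ∧ ◇◇q). Evaluate φ at each world:
  0 (successors {0, 1}): φ is false.
  1 (successors ∅): φ is true.
  2 (successors {1, 2}): φ is false.
For instance, at 2:
  At 2: □((q → p) ∧ ◇◇q) requires (q → p) ∧ ◇◇q at every successor {1, 2}.
    (q → p) ∧ ◇◇q fails at 1, so □((q → p) ∧ ◇◇q) is false at 2.
      At 1: q → p is true, ◇◇q is false, so (q → p) ∧ ◇◇q is false.
Satisfying worlds: {1}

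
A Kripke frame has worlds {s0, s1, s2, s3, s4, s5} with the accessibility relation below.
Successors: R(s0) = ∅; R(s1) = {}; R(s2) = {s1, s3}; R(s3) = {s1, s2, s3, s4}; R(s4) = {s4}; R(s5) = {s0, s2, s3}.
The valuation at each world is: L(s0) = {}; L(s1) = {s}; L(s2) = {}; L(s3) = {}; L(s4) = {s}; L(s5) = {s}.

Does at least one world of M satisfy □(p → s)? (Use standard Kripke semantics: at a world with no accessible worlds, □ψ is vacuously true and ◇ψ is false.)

Let φ = □(p → s). Evaluate φ at each world:
  s0 (successors ∅): φ is true.
  s1 (successors ∅): φ is true.
  s2 (successors {s1, s3}): φ is true.
  s3 (successors {s1, s2, s3, s4}): φ is true.
  s4 (successors {s4}): φ is true.
  s5 (successors {s0, s2, s3}): φ is true.
Detail at s0 (witness):
  At s0: no accessible worlds, so □(p → s) holds vacuously.

Yes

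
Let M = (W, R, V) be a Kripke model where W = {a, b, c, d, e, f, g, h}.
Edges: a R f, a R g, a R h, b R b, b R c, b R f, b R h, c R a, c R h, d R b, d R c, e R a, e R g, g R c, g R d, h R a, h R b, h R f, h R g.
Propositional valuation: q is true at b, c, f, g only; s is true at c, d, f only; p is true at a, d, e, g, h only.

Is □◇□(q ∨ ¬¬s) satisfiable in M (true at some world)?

Recall that □ψ holds at a world iff ψ holds at every accessible world, and ◇ψ holds iff ψ holds at some accessible world.
Let φ = □◇□(q ∨ ¬¬s). Evaluate φ at each world:
  a (successors {f, g, h}): φ is false.
  b (successors {b, c, f, h}): φ is false.
  c (successors {a, h}): φ is true.
  d (successors {b, c}): φ is false.
  e (successors {a, g}): φ is true.
  f (successors ∅): φ is true.
  g (successors {c, d}): φ is false.
  h (successors {a, b, f, g}): φ is false.
Detail at c (witness):
  At c: □◇□(q ∨ ¬¬s) requires ◇□(q ∨ ¬¬s) at every successor {a, h}.
      At a: ◇□(q ∨ ¬¬s) requires □(q ∨ ¬¬s) at some successor in {f, g, h}.
        □(q ∨ ¬¬s) holds at f, so ◇□(q ∨ ¬¬s) is true at a.
      At h: ◇□(q ∨ ¬¬s) requires □(q ∨ ¬¬s) at some successor in {a, b, f, g}.
        □(q ∨ ¬¬s) holds at f, so ◇□(q ∨ ¬¬s) is true at h.
  So □◇□(q ∨ ¬¬s) is true at c.

Yes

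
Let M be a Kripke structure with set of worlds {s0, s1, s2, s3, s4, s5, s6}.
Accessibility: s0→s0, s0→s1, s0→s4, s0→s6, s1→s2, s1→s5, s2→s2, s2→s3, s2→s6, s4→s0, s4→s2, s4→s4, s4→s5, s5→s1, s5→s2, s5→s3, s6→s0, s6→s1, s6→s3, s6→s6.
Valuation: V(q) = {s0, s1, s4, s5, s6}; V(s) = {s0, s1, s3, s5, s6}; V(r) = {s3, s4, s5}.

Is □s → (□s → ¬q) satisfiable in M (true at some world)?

Let φ = □s → (□s → ¬q). Evaluate φ at each world:
  s0 (successors {s0, s1, s4, s6}): φ is true.
  s1 (successors {s2, s5}): φ is true.
  s2 (successors {s2, s3, s6}): φ is true.
  s3 (successors ∅): φ is true.
  s4 (successors {s0, s2, s4, s5}): φ is true.
  s5 (successors {s1, s2, s3}): φ is true.
  s6 (successors {s0, s1, s3, s6}): φ is false.
Detail at s0 (witness):
  At s0: □s is false, □s → ¬q is true, so □s → (□s → ¬q) is true.
    At s0: □s requires s at every successor {s0, s1, s4, s6}.
      s fails at s4, so □s is false at s0.
    At s0: □s is false, ¬q is false, so □s → ¬q is true.
      At s0: □s requires s at every successor {s0, s1, s4, s6}.
        s fails at s4, so □s is false at s0.

Yes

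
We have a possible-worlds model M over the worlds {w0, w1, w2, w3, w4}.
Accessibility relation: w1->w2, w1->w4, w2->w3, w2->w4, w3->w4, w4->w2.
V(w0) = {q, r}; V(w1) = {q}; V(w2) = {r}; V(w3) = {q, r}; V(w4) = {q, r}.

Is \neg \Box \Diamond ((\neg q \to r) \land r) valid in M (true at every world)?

No

Let φ = \neg \Box \Diamond ((\neg q \to r) \land r). Evaluate φ at each world:
  w0 (successors ∅): φ is false.
  w1 (successors {w2, w4}): φ is false.
  w2 (successors {w3, w4}): φ is false.
  w3 (successors {w4}): φ is false.
  w4 (successors {w2}): φ is false.
Detail at w0 (counterexample):
  At w0: \Box \Diamond ((\neg q \to r) \land r) is true, so \neg \Box \Diamond ((\neg q \to r) \land r) is false.
    At w0: no accessible worlds, so \Box \Diamond ((\neg q \to r) \land r) holds vacuously.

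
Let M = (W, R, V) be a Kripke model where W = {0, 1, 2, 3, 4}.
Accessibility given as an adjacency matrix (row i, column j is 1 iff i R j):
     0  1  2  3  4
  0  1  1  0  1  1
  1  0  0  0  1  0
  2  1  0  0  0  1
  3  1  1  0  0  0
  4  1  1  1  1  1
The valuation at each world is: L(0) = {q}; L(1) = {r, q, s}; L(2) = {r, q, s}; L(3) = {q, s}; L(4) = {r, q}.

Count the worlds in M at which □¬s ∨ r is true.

3

Recall that □ψ holds at a world iff ψ holds at every accessible world, and ◇ψ holds iff ψ holds at some accessible world.
Let φ = □¬s ∨ r. Evaluate φ at each world:
  0 (successors {0, 1, 3, 4}): φ is false.
  1 (successors {3}): φ is true.
  2 (successors {0, 4}): φ is true.
  3 (successors {0, 1}): φ is false.
  4 (successors {0, 1, 2, 3, 4}): φ is true.
For instance, at 3:
  At 3: □¬s is false, r is false, so □¬s ∨ r is false.
    At 3: □¬s requires ¬s at every successor {0, 1}.
      ¬s fails at 1, so □¬s is false at 3.
Satisfying worlds: {1, 2, 4}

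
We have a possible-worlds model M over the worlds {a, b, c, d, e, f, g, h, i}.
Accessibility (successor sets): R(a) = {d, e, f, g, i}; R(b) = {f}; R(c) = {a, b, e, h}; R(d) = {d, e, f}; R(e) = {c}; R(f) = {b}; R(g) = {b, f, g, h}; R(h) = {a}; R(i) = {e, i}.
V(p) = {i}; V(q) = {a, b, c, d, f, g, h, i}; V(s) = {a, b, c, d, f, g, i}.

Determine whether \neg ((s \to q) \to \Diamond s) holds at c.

At c: (s \to q) \to \Diamond s is true, so \neg ((s \to q) \to \Diamond s) is false.
  At c: s \to q is true, \Diamond s is true, so (s \to q) \to \Diamond s is true.
    At c: \Diamond s requires s at some successor in {a, b, e, h}.
      s holds at a, so \Diamond s is true at c.

No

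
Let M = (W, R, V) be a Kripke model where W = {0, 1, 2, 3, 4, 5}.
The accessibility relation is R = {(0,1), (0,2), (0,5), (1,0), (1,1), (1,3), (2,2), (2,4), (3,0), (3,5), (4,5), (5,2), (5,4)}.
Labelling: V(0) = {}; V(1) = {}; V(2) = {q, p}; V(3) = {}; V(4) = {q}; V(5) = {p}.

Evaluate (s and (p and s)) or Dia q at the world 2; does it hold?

Yes

At 2: s and (p and s) is false, Dia q is true, so (s and (p and s)) or Dia q is true.
  At 2: Dia q requires q at some successor in {2, 4}.
    q holds at 2, so Dia q is true at 2.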